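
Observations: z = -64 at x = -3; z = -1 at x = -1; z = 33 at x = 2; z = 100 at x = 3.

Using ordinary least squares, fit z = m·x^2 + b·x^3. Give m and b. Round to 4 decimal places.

m = 2.0154, b = 3.0404

From the data, Σx^2·x^2 = 179, Σx^2·x^3 = 31, Σx^3·x^3 = 1523.
And Σx^2·z = 455, Σx^3·z = 4693.
Normal equations: [[179, 31]; [31, 1523]]·[m, b]ᵀ = [455, 4693]ᵀ.
Eliminating b: 1523·(row 1) − 31·(row 2) gives 271656·m = 1523·455 − 31·4693 = 547482, so m = 91247/45276.
Then b = (4693 − 31·(91247/45276))/1523 = 137657/45276.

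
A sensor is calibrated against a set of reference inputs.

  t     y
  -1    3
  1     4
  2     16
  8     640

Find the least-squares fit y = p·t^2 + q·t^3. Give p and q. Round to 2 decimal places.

p = 2.28, q = 0.96

The normal system MᵀM·[p, q]ᵀ = Mᵀy is [[4114, 32800]; [32800, 262210]]·[p, q]ᵀ = [41031, 327809]ᵀ.
Δ = 4114·262210 − 32800² = 2891940.
p = (41031·262210 − 32800·327809)/2891940 = 660331/289194; q = (4114·327809 − 32800·41031)/2891940 = 1394713/1445970.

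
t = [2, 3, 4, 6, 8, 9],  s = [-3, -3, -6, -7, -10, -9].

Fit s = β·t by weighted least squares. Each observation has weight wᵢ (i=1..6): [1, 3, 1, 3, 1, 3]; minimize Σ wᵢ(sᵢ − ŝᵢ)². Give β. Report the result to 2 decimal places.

β = -1.10

Forming XᵀWX = [[462]] and XᵀWs = [-506]ᵀ gives XᵀWX·[β]ᵀ = XᵀWs.
Hence β = -506 / 462 ≈ -1.09524.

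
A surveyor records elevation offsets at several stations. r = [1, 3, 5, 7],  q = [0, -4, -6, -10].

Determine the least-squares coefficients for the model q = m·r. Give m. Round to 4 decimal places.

m = -1.3333

Setting ∂/∂m … = 0 gives: 84·m = -112.
(Σr·r = 84, Σr·q = -112.)
m = (-112)/84 = -1.33333.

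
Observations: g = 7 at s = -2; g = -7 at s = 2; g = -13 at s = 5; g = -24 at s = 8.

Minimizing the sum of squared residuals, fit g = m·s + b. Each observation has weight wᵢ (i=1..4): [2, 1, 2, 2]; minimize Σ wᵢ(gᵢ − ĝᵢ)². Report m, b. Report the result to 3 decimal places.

Sums needed: Σwᵢ·s·s = 190, Σwᵢ·s = 24, Σwᵢ·1 = 7.
And Σwᵢ·s·g = -556, Σwᵢ·g = -67.
det = 190·7 − 24² = 754.
m = ((-556)·7 − 24·(-67))/754 = -1142/377; b = (190·(-67) − 24·(-556))/754 = 307/377.

m = -3.029, b = 0.814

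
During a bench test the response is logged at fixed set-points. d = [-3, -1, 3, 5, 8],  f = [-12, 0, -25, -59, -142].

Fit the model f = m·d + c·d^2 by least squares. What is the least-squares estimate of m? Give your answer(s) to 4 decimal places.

m = -2.0299

MᵀM·[m, c]ᵀ = Mᵀf reads: 108·m + 636·c = -1470;  636·m + 4884·c = -10896.
Determinant 108·4884 − 636² = 122976.
m = ((-1470)·4884 − 636·(-10896))/122976 = -3467/1708; c = (108·(-10896) − 636·(-1470))/122976 = -3359/1708.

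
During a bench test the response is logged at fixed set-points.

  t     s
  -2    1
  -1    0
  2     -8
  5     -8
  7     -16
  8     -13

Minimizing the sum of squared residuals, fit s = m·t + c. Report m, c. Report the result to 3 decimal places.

The normal equations are: 147·m + 19·c = -274;  19·m + 6·c = -44.
Eliminating c: 6·(row 1) − 19·(row 2) gives 521·m = 6·(-274) − 19·(-44) = -808, so m = -808/521.
Then c = ((-44) − 19·(-808/521))/6 = -1262/521.

m = -1.551, c = -2.422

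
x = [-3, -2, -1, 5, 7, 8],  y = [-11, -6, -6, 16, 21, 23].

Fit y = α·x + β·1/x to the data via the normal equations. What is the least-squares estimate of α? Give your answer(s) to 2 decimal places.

α = 2.92

Entries of AᵀA: Σx·x = 152, Σx·1/x = 6, Σ1/x·1/x = 1014049/705600.
And Σx·y = 462, Σ1/x·y = 2609/120.
Normal equations: [[152, 6]; [6, 1014049/705600]]·[α, β]ᵀ = [462, 2609/120]ᵀ.
Eliminating β: (1014049/705600)·(row 1) − 6·(row 2) gives (16091731/88200)·α = (1014049/705600)·462 − 6·(2609/120) = 8962979/16800, so α = 188222559/64366924.
Then β = ((2609/120) − 6·(188222559/64366924))/(1014049/705600) = 46987080/16091731.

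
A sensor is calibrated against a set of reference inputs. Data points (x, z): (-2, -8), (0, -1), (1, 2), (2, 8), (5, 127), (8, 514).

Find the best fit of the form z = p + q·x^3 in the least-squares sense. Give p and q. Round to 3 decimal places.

p = 0.237, q = 1.004

Setting ∂/∂p … = 0 gives: 6·p + 638·q = 642;  638·p + 277898·q = 279173.
(Σ1 = 6, Σx^3 = 638, Σx^3·x^3 = 277898, Σz = 642, Σx^3·z = 279173.)
Δ = 6·277898 − 638² = 1260344.
p = (642·277898 − 638·279173)/1260344 = 149071/630172; q = (6·279173 − 638·642)/1260344 = 632721/630172.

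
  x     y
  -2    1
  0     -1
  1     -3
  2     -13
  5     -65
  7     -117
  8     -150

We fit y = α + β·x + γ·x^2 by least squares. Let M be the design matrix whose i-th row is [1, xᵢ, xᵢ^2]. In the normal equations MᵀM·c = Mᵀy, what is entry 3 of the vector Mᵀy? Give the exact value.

Entry 3 ↔ basis x^2, so (Mᵀy)_{3} = Σᵢ (x^2)·yᵢ = (4)·(1) + (0)·(-1) + (1)·(-3) + (4)·(-13) + (25)·(-65) + (49)·(-117) + (64)·(-150) = -17009.

-17009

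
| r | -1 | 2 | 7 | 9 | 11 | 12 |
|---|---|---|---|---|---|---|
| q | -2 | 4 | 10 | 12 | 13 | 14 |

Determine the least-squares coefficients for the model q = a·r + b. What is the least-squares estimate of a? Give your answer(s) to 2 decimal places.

a = 1.19

Compute the Gram sums: Σr·r = 400, Σr = 40, Σ1 = 6.
And Σr·q = 499, Σq = 51.
So AᵀA·[a, b]ᵀ = Aᵀq: [[400, 40]; [40, 6]]·[a, b]ᵀ = [499, 51]ᵀ.
det = 400·6 − 40² = 800.
a = (499·6 − 40·51)/800 = 477/400; b = (400·51 − 40·499)/800 = 11/20.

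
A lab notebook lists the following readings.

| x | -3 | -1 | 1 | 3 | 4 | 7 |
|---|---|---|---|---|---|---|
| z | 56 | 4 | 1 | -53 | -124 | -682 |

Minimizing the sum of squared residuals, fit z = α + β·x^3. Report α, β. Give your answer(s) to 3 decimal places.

The normal equations are: 6·α + 407·β = -798;  407·α + 123205·β = -244808.
Eliminating β: 123205·(row 1) − 407·(row 2) gives 573581·α = 123205·(-798) − 407·(-244808) = 1319266, so α = 1319266/573581.
Then β = ((-244808) − 407·(1319266/573581))/123205 = -1144062/573581.

α = 2.300, β = -1.995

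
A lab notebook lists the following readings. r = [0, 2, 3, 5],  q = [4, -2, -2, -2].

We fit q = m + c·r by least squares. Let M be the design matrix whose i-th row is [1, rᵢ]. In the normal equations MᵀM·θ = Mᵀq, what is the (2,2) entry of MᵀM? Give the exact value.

38

Row 2 ↔ basis r, column 2 ↔ basis r, so (MᵀM)_{2,2} = Σᵢ (r)·(r) = (0)·(0) + (2)·(2) + (3)·(3) + (5)·(5) = 38.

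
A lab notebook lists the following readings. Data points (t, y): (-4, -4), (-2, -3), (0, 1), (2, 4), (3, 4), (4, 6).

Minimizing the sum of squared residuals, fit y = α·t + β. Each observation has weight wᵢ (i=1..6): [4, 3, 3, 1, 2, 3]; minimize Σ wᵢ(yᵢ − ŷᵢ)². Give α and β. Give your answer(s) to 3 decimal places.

The normal equations are: 146·α + (-2)·β = 186;  (-2)·α + 16·β = 8.
Δ = 146·16 − (-2)² = 2332.
α = (186·16 − (-2)·8)/2332 = 68/53; β = (146·8 − (-2)·186)/2332 = 35/53.

α = 1.283, β = 0.660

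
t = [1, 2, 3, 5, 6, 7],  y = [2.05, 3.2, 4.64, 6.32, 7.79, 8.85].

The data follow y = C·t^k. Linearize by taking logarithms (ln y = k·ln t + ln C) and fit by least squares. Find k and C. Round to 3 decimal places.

k = 0.750, C = 1.993

Taking logs, ln y = k·ln t + ln C, so regress ln y on ln t.
Σln t = 7.1389, Σ(ln t)² = 11.2747, Σln y = 9.4927, Σln t·ln y = 13.3807.
Equations: 11.2747·k + 7.1389·ln C = 13.3807;  7.1389·k + 6·ln C = 9.4927.
Slope k = (n·Σln t·ln y − Σln t·Σln y)/(n·Σ(ln t)² − (Σln t)²) = (6·13.3807 − 7.1389·9.4927)/16.6845 = 0.75024; ln C = (Σln y − k·Σln t)/n = 0.68947, so C = exp(0.68947) = 1.99266.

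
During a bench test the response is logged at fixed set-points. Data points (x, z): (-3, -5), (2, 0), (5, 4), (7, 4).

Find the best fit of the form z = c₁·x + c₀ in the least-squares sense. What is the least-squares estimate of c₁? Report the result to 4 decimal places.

c₁ = 0.9648

The normal system MᵀM·[c₁, c₀]ᵀ = Mᵀz is [[87, 11]; [11, 4]]·[c₁, c₀]ᵀ = [63, 3]ᵀ.
Eliminating c₀: 4·(row 1) − 11·(row 2) gives 227·c₁ = 4·63 − 11·3 = 219, so c₁ = 219/227.
Then c₀ = (3 − 11·(219/227))/4 = -432/227.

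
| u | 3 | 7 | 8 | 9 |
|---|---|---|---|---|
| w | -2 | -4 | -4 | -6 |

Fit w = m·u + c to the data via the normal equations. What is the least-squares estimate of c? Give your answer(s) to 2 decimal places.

AᵀA·[m, c]ᵀ = Aᵀw reads: 203·m + 27·c = -120;  27·m + 4·c = -16.
(Σu·u = 203, Σu = 27, Σ1 = 4, Σu·w = -120, Σw = -16.)
det = 203·4 − 27² = 83.
m = ((-120)·4 − 27·(-16))/83 = -48/83; c = (203·(-16) − 27·(-120))/83 = -8/83.

c = -0.10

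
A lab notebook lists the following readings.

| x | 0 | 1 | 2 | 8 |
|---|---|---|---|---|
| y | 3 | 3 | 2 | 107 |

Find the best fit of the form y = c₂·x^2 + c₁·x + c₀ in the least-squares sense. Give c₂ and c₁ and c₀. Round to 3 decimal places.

c₂ = 2.211, c₁ = -4.791, c₀ = 3.785

Compute the Gram sums: Σx^2·x^2 = 4113, Σx^2·x = 521, Σx^2 = 69, Σx·x = 69, Σx = 11, Σ1 = 4.
And Σx^2·y = 6859, Σx·y = 863, Σy = 115.
Inverting the 3×3 Gram matrix, [c₂, c₁, c₀]ᵀ = [1561/706, -16913/3530, 6681/1765]ᵀ.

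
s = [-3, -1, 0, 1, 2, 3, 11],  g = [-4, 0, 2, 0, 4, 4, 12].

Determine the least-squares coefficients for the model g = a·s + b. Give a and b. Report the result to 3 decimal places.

a = 1.080, b = 0.565

MᵀM·[a, b]ᵀ = Mᵀg reads: 145·a + 13·b = 164;  13·a + 7·b = 18.
Eliminating b: 7·(row 1) − 13·(row 2) gives 846·a = 7·164 − 13·18 = 914, so a = 457/423.
Then b = (18 − 13·(457/423))/7 = 239/423.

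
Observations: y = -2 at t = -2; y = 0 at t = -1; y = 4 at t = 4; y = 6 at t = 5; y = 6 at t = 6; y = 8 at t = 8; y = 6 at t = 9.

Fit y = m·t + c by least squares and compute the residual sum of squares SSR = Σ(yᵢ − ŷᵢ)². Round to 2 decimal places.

SSR = 7.53

The normal system MᵀM·[m, c]ᵀ = Mᵀy is [[227, 29]; [29, 7]]·[m, c]ᵀ = [204, 28]ᵀ.
Eliminating c: 7·(row 1) − 29·(row 2) gives 748·m = 7·204 − 29·28 = 616, so m = 14/17.
Then c = (28 − 29·(14/17))/7 = 10/17.
Residuals: -16/17, 4/17, 2/17, 22/17, 8/17, 14/17, -2; SSR = 128/17.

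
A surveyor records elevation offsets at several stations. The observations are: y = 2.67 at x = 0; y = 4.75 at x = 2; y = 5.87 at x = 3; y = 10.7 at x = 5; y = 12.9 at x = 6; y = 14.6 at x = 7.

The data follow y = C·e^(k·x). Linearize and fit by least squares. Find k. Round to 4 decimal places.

k = 0.2498

Taking logs, ln y = k·x + ln C, so regress ln y on x.
Σx = 23.0000, Σ(x)² = 123.0000, Σln y = 11.9186, Σx·ln y = 54.3876.
Equations: 123.0000·k + 23.0000·ln C = 54.3876;  23.0000·k + 6·ln C = 11.9186.
Solving (det = 209.0000): k = 0.24975, ln C = 1.02904.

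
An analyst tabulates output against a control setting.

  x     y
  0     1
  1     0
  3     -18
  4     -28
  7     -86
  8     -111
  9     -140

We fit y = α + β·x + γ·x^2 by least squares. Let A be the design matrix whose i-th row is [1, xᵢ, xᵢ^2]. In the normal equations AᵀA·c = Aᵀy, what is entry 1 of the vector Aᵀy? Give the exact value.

Entry 1 ↔ basis 1, so (Aᵀy)_{1} = Σᵢ yᵢ = (1)·(1) + (1)·(0) + (1)·(-18) + (1)·(-28) + (1)·(-86) + (1)·(-111) + (1)·(-140) = -382.

-382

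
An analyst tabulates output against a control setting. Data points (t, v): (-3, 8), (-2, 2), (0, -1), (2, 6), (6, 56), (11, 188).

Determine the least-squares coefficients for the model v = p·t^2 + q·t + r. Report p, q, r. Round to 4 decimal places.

Normal-equation sums: Σt^2·t^2 = 16050, Σt^2·t = 1520, Σt^2 = 174, Σt·t = 174, Σt = 14, Σ1 = 6.
Right-hand side: Σt^2·v = 24868, Σt·v = 2388, Σv = 259.
Solving the 3×3 system (Gaussian elimination) gives p = 233059/157118, q = 145885/157118, r = -24373/12086.

p = 1.4833, q = 0.9285, r = -2.0166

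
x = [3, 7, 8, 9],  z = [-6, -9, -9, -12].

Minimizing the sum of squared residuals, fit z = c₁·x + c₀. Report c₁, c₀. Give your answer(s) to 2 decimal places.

With design matrix A, AᵀA = [[203, 27]; [27, 4]] and Aᵀz = [-261, -36]ᵀ.
Eliminating c₀: 4·(row 1) − 27·(row 2) gives 83·c₁ = 4·(-261) − 27·(-36) = -72, so c₁ = -72/83.
Then c₀ = ((-36) − 27·(-72/83))/4 = -261/83.

c₁ = -0.87, c₀ = -3.14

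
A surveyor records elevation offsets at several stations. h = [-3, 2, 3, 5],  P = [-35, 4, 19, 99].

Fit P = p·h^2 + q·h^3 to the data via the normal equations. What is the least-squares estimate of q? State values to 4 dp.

q = 0.9794

AᵀA·[p, q]ᵀ = AᵀP reads: 803·p + 3157·q = 2347;  3157·p + 17147·q = 13865.
(Σh^2·h^2 = 803, Σh^2·h^3 = 3157, Σh^3·h^3 = 17147, Σh^2·P = 2347, Σh^3·P = 13865.)
Eliminating q: 17147·(row 1) − 3157·(row 2) gives 3802392·p = 17147·2347 − 3157·13865 = -3527796, so p = -293983/316866.
Then q = (13865 − 3157·(-293983/316866))/17147 = 28213/28806.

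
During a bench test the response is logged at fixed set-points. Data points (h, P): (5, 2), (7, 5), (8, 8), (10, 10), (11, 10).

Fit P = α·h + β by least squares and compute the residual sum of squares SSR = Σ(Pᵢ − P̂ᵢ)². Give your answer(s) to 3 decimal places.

Setting ∂/∂α … = 0 gives: 359·α + 41·β = 319;  41·α + 5·β = 35.
(Σh·h = 359, Σh = 41, Σ1 = 5, Σh·P = 319, ΣP = 35.)
Δ = 359·5 − 41² = 114.
α = (319·5 − 41·35)/114 = 80/57; β = (359·35 − 41·319)/114 = -257/57.
Residuals: -29/57, -6/19, 73/57, 9/19, -53/57; SSR = 176/57.

SSR = 3.088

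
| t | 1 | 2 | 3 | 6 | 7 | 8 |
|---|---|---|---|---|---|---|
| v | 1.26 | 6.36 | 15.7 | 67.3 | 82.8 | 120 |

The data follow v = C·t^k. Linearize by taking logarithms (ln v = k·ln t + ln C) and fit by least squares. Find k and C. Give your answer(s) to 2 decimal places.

Taking logs, ln v = k·ln t + ln C, so regress ln v on ln t.
Sums: Σln t = 7.6089, Σ(ln t)² = 13.0084, Σln v = 18.2479, Σln t·ln v = 30.3986.
Normal system: [[13.0084, 7.6089]; [7.6089, 6]]·[k, ln C]ᵀ = [30.3986, 18.2479]ᵀ.
Δ = 13.0084·6 − (7.6089)² = 20.1558; k = (30.3986·6 − 7.6089·18.2479)/20.1558 = 2.16047, ln C = (13.0084·18.2479 − 7.6089·30.3986)/20.1558 = 0.30152, so C = exp(0.30152) = 1.35191.

k = 2.16, C = 1.35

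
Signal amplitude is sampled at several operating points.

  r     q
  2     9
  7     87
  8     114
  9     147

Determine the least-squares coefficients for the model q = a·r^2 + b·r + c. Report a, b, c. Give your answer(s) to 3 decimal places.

The normal equations are: 13074·a + 1592·b + 198·c = 23502;  1592·a + 198·b + 26·c = 2862;  198·a + 26·b + 4·c = 357.
Row-reducing yields a = 357/172, b = -543/172, c = 1209/172.

a = 2.076, b = -3.157, c = 7.029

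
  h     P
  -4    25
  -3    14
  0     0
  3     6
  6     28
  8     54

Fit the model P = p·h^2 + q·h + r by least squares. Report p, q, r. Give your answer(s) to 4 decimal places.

The normal system XᵀX·[p, q, r]ᵀ = XᵀP is [[5810, 664, 134]; [664, 134, 10]; [134, 10, 6]]·[p, q, r]ᵀ = [5044, 476, 127]ᵀ.
Row-reducing yields p = 14255/13638, q = -22813/13638, r = 2777/4546.

p = 1.0452, q = -1.6728, r = 0.6109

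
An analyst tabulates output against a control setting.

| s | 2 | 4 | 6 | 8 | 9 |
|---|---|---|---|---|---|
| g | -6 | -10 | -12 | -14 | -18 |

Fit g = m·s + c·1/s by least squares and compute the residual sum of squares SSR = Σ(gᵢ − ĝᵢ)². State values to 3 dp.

SSR = 4.453

From the data, Σs·s = 201, Σs·1/s = 5, Σ1/s·1/s = 1909/5184.
And Σs·g = -398, Σ1/s·g = -45/4.
So MᵀM·[m, c]ᵀ = Mᵀg: [[201, 5]; [5, 1909/5184]]·[m, c]ᵀ = [-398, -45/4]ᵀ.
det = 201·(1909/5184) − 5² = 84703/1728.
m = ((-398)·(1909/5184) − 5·(-45/4))/(84703/1728) = -468182/254109; c = (201·(-45/4) − 5·(-398))/(84703/1728) = -468720/84703.
Residuals: 114790/254109, -316822/254109, -1952/84703, 363700/254109, -68028/84703; SSR = 1131464/254109.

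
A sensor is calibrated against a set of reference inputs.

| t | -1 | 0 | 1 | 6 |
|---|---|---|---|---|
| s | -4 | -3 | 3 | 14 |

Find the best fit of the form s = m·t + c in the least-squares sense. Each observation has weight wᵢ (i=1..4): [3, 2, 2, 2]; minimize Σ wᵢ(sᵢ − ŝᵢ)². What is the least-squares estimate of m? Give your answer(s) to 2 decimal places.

From the data, Σwᵢ·t·t = 77, Σwᵢ·t = 11, Σwᵢ·1 = 9.
Right-hand side: Σwᵢ·t·s = 186, Σwᵢ·s = 16.
Δ = 77·9 − 11² = 572.
m = (186·9 − 11·16)/572 = 749/286; c = (77·16 − 11·186)/572 = -37/26.

m = 2.62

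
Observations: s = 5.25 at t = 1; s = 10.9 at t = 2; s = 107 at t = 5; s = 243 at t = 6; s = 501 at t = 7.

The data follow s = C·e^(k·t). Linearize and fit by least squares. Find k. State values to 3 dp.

k = 0.764

With ln sᵢ as the transformed response and tᵢ as the regressor:
Σt = 21.0000, Σ(t)² = 115.0000, Σln s = 20.4295, Σt·ln s = 106.2745.
Equations: 115.0000·k + 21.0000·ln C = 106.2745;  21.0000·k + 5·ln C = 20.4295.
Solving (det = 134.0000): k = 0.76383, ln C = 0.87781.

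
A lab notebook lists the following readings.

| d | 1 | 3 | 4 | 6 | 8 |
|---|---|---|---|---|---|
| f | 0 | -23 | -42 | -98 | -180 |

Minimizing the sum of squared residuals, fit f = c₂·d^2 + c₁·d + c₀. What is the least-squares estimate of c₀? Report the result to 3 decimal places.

With design matrix M, MᵀM = [[5730, 820, 126]; [820, 126, 22]; [126, 22, 5]] and Mᵀf = [-15927, -2265, -343]ᵀ.
Inverting the 3×3 Gram matrix, [c₂, c₁, c₀]ᵀ = [-29837/10142, 8883/10142, 8533/5071]ᵀ.

c₀ = 1.683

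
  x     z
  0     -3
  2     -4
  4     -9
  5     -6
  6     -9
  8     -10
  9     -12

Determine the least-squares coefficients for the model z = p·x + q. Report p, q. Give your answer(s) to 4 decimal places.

p = -0.9624, q = -2.8967

Forming MᵀM = [[226, 34]; [34, 7]] and Mᵀz = [-316, -53]ᵀ gives MᵀM·[p, q]ᵀ = Mᵀz.
Eliminating q: 7·(row 1) − 34·(row 2) gives 426·p = 7·(-316) − 34·(-53) = -410, so p = -205/213.
Then q = ((-53) − 34·(-205/213))/7 = -617/213.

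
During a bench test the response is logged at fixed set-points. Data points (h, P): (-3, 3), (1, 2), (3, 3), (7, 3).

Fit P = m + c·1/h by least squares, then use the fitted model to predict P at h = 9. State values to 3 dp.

P̂ = 2.886

Compute the Gram sums: Σ1 = 4, Σ1/h = 8/7, Σ1/h·1/h = 548/441.
For XᵀP: ΣP = 11, Σ1/h·P = 17/7.
Normal equations: [[4, 8/7]; [8/7, 548/441]]·[m, c]ᵀ = [11, 17/7]ᵀ.
det = 4·(548/441) − (8/7)² = 1616/441.
m = (11·(548/441) − (8/7)·(17/7))/(1616/441) = 1201/404; c = (4·(17/7) − (8/7)·11)/(1616/441) = -315/404.
At h = 9: P̂ = (1201/404)·(1) + (-315/404)·(1/9) = 583/202.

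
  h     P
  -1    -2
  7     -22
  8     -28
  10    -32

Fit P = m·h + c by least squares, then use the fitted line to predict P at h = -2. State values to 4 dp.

Normal-equation sums: Σh·h = 214, Σh = 24, Σ1 = 4.
And Σh·P = -696, ΣP = -84.
MᵀM·[m, c]ᵀ = MᵀP becomes [[214, 24]; [24, 4]]·[m, c]ᵀ = [-696, -84]ᵀ.
Δ = 214·4 − 24² = 280.
m = ((-696)·4 − 24·(-84))/280 = -96/35; c = (214·(-84) − 24·(-696))/280 = -159/35.
At h = -2: P̂ = (-96/35)·(-2) + (-159/35)·(1) = 33/35.

P̂ = 0.9429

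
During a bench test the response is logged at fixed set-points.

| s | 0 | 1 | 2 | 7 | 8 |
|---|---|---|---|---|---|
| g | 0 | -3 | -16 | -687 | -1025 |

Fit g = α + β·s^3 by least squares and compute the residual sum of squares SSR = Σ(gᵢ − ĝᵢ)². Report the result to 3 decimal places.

SSR = 0.706

MᵀM·[α, β]ᵀ = Mᵀg reads: 5·α + 864·β = -1731;  864·α + 379858·β = -760572.
Δ = 5·379858 − 864² = 1152794.
α = ((-1731)·379858 − 864·(-760572))/1152794 = -199995/576397; β = (5·(-760572) − 864·(-1731))/1152794 = -1153638/576397.
Residuals: 199995/576397, -375558/576397, 206747/576397, -86910/576397, 55726/576397; SSR = 406742/576397.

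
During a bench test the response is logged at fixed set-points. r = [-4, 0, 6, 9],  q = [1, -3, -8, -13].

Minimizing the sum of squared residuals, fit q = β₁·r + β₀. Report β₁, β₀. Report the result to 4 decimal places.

β₁ = -1.0292, β₀ = -2.9197

From the data, Σr·r = 133, Σr = 11, Σ1 = 4.
For Xᵀq: Σr·q = -169, Σq = -23.
det = 133·4 − 11² = 411.
β₁ = ((-169)·4 − 11·(-23))/411 = -141/137; β₀ = (133·(-23) − 11·(-169))/411 = -400/137.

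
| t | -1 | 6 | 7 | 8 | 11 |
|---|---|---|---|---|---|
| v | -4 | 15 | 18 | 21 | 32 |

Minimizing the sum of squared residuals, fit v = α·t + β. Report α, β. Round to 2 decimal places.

α = 2.94, β = -1.82

Setting ∂/∂α … = 0 gives: 271·α + 31·β = 740;  31·α + 5·β = 82.
(Σt·t = 271, Σt = 31, Σ1 = 5, Σt·v = 740, Σv = 82.)
Eliminating β: 5·(row 1) − 31·(row 2) gives 394·α = 5·740 − 31·82 = 1158, so α = 579/197.
Then β = (82 − 31·(579/197))/5 = -359/197.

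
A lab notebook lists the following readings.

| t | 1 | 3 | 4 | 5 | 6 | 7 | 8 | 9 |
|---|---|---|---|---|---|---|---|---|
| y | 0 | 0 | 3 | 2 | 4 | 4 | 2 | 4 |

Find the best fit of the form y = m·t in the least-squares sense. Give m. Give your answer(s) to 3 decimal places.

m = 0.448

Sums needed: Σt·t = 281.
And Σt·y = 126.
Normal equations: [[281]]·[m]ᵀ = [126]ᵀ.
m = 126/281 = 0.448399.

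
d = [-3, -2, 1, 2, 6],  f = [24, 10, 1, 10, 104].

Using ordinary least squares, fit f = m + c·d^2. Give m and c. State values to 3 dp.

m = -1.965, c = 2.941

From the data, Σ1 = 5, Σd^2 = 54, Σd^2·d^2 = 1410.
And Σf = 149, Σd^2·f = 4041.
So AᵀA·[m, c]ᵀ = Aᵀf: [[5, 54]; [54, 1410]]·[m, c]ᵀ = [149, 4041]ᵀ.
Δ = 5·1410 − 54² = 4134.
m = (149·1410 − 54·4041)/4134 = -1354/689; c = (5·4041 − 54·149)/4134 = 4053/1378.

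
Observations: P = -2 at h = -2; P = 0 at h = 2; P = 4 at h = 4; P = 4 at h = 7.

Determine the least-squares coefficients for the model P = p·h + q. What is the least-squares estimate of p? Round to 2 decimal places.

The normal system MᵀM·[p, q]ᵀ = MᵀP is [[73, 11]; [11, 4]]·[p, q]ᵀ = [48, 6]ᵀ.
det = 73·4 − 11² = 171.
p = (48·4 − 11·6)/171 = 14/19; q = (73·6 − 11·48)/171 = -10/19.

p = 0.74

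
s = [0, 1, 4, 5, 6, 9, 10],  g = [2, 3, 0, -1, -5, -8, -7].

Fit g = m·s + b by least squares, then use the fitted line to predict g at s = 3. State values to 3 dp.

Sums needed: Σs·s = 259, Σs = 35, Σ1 = 7.
Moment sums: Σs·g = -174, Σg = -16.
XᵀX·[m, b]ᵀ = Xᵀg becomes [[259, 35]; [35, 7]]·[m, b]ᵀ = [-174, -16]ᵀ.
Determinant 259·7 − 35² = 588.
m = ((-174)·7 − 35·(-16))/588 = -47/42; b = (259·(-16) − 35·(-174))/588 = 139/42.
At s = 3: ĝ = (-47/42)·(3) + (139/42)·(1) = -1/21.

ĝ = -0.048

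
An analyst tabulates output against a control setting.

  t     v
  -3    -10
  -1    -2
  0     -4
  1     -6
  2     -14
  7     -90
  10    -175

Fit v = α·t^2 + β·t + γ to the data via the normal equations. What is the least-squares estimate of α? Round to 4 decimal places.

Sums needed: Σt^2·t^2 = 12500, Σt^2·t = 1324, Σt^2 = 164, Σt·t = 164, Σt = 16, Σ1 = 7.
Moment sums: Σt^2·v = -22064, Σt·v = -2382, Σv = -301.
Row-reducing yields α = -266971/177072, β = -365431/177072, γ = -367/124.

α = -1.5077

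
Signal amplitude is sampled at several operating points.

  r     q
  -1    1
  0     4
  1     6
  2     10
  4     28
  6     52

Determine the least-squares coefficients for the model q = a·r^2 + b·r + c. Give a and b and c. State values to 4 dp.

a = 1.0138, b = 2.1361, c = 2.7611

Forming XᵀX = [[1570, 288, 58]; [288, 58, 12]; [58, 12, 6]] and Xᵀq = [2367, 449, 101]ᵀ gives XᵀX·[a, b, c]ᵀ = Xᵀq.
Solving the 3×3 system (Gaussian elimination) gives a = 3599/3550, b = 7583/3550, c = 4901/1775.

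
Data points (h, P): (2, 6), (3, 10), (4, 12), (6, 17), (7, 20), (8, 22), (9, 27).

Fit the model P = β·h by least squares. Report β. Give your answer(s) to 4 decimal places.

β = 2.8996

The normal equations are: 259·β = 751.
β = 751/259 = 2.89961.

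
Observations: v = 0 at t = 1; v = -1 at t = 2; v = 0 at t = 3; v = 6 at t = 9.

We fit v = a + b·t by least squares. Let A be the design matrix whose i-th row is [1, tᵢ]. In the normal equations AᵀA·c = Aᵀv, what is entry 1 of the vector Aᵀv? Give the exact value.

5

Entry 1 ↔ basis 1, so (Aᵀv)_{1} = Σᵢ vᵢ = (1)·(0) + (1)·(-1) + (1)·(0) + (1)·(6) = 5.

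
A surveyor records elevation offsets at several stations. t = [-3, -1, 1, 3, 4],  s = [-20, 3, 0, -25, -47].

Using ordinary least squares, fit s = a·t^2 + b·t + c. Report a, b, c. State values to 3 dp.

a = -2.996, b = -0.895, c = 4.485

The normal equations are: 420·a + 64·b + 36·c = -1154;  64·a + 36·b + 4·c = -206;  36·a + 4·b + 5·c = -89.
Solving the 3×3 system (Gaussian elimination) gives a = -7555/2522, b = -2257/2522, c = 435/97.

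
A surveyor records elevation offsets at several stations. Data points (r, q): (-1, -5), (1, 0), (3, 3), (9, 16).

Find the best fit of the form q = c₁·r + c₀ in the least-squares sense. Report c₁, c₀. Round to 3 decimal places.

c₁ = 2.071, c₀ = -2.714

MᵀM·[c₁, c₀]ᵀ = Mᵀq reads: 92·c₁ + 12·c₀ = 158;  12·c₁ + 4·c₀ = 14.
Δ = 92·4 − 12² = 224.
c₁ = (158·4 − 12·14)/224 = 29/14; c₀ = (92·14 − 12·158)/224 = -19/7.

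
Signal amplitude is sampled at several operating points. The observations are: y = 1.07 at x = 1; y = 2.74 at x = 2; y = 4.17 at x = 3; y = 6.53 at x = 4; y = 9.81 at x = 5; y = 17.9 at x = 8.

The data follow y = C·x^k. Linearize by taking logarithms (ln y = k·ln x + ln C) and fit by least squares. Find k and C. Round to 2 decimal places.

k = 1.36, C = 1.04

Taking logs, ln y = k·ln x + ln C, so regress ln y on ln x.
Σln x = 6.8669, Σ(ln x)² = 10.5236, Σln y = 9.5481, Σln x·ln y = 14.5424.
Equations: 10.5236·k + 6.8669·ln C = 14.5424;  6.8669·k + 6·ln C = 9.5481.
Δ = 10.5236·6 − (6.8669)² = 15.9867; k = (14.5424·6 − 6.8669·9.5481)/15.9867 = 1.35663, ln C = (10.5236·9.5481 − 6.8669·14.5424)/15.9867 = 0.03871, so C = exp(0.03871) = 1.03947.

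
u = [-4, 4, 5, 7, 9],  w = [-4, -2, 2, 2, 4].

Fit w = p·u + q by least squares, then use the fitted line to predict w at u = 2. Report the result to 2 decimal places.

ŵ = -0.93

With design matrix X, XᵀX = [[187, 21]; [21, 5]] and Xᵀw = [68, 2]ᵀ.
Δ = 187·5 − 21² = 494.
p = (68·5 − 21·2)/494 = 149/247; q = (187·2 − 21·68)/494 = -527/247.
At u = 2: ŵ = (149/247)·(2) + (-527/247)·(1) = -229/247.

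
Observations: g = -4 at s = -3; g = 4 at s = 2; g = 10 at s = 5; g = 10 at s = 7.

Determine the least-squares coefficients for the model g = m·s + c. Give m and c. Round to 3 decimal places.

From the data, Σs·s = 87, Σs = 11, Σ1 = 4.
Moment sums: Σs·g = 140, Σg = 20.
XᵀX·[m, c]ᵀ = Xᵀg becomes [[87, 11]; [11, 4]]·[m, c]ᵀ = [140, 20]ᵀ.
Eliminating c: 4·(row 1) − 11·(row 2) gives 227·m = 4·140 − 11·20 = 340, so m = 340/227.
Then c = (20 − 11·(340/227))/4 = 200/227.

m = 1.498, c = 0.881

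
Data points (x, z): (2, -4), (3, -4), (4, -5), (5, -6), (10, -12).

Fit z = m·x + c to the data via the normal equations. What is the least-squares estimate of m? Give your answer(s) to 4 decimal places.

With design matrix A, AᵀA = [[154, 24]; [24, 5]] and Aᵀz = [-190, -31]ᵀ.
Eliminating c: 5·(row 1) − 24·(row 2) gives 194·m = 5·(-190) − 24·(-31) = -206, so m = -103/97.
Then c = ((-31) − 24·(-103/97))/5 = -107/97.

m = -1.0619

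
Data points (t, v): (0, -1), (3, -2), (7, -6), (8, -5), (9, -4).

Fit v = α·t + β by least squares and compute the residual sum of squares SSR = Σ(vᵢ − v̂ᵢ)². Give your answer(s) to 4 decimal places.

SSR = 4.6434

The normal equations are: 203·α + 27·β = -124;  27·α + 5·β = -18.
det = 203·5 − 27² = 286.
α = ((-124)·5 − 27·(-18))/286 = -67/143; β = (203·(-18) − 27·(-124))/286 = -153/143.
Residuals: 10/143, 68/143, -236/143, -2/11, 184/143; SSR = 664/143.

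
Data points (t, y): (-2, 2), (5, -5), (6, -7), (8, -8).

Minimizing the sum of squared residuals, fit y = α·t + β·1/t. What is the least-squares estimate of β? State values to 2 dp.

β = 0.09

Entries of XᵀX: Σt·t = 129, Σt·1/t = 4, Σ1/t·1/t = 4801/14400.
Moment sums: Σt·y = -135, Σ1/t·y = -25/6.
So XᵀX·[α, β]ᵀ = Xᵀy: [[129, 4]; [4, 4801/14400]]·[α, β]ᵀ = [-135, -25/6]ᵀ.
Eliminating β: (4801/14400)·(row 1) − 4·(row 2) gives (129643/4800)·α = (4801/14400)·(-135) − 4·(-25/6) = -27209/960, so α = -136045/129643.
Then β = ((-25/6) − 4·(-136045/129643))/(4801/14400) = 12000/129643.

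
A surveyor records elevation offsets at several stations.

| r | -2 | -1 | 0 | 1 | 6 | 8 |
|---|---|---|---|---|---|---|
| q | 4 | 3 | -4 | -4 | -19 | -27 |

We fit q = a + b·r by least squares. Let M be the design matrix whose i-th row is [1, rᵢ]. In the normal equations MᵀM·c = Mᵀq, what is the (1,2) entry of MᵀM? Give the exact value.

12

Row 1 ↔ basis 1, column 2 ↔ basis r, so (MᵀM)_{1,2} = Σᵢ r = (1)·(-2) + (1)·(-1) + (1)·(0) + (1)·(1) + (1)·(6) + (1)·(8) = 12.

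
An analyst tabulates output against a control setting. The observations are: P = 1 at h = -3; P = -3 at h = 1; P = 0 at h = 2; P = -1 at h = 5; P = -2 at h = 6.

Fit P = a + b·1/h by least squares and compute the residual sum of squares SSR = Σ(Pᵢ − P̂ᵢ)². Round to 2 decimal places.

From the data, Σ1 = 5, Σ1/h = 23/15, Σ1/h·1/h = 643/450.
For XᵀP: ΣP = -5, Σ1/h·P = -58/15.
XᵀX·[a, b]ᵀ = XᵀP becomes [[5, 23/15]; [23/15, 643/450]]·[a, b]ᵀ = [-5, -58/15]ᵀ.
Δ = 5·(643/450) − (23/15)² = 719/150.
a = ((-5)·(643/450) − (23/15)·(-58/15))/(719/150) = -547/2157; b = (5·(-58/15) − (23/15)·(-5))/(719/150) = -1750/719.
Residuals: 318/719, -674/2157, 3172/2157, -560/2157, -964/719; SSR = 9320/2157.

SSR = 4.32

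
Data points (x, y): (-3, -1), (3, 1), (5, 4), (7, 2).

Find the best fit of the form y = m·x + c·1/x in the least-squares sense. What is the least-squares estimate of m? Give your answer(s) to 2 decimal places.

With design matrix M, MᵀM = [[92, 4]; [4, 3116/11025]] and Mᵀy = [40, 184/105]ᵀ.
Δ = 92·(3116/11025) − 4² = 110272/11025.
m = (40·(3116/11025) − 4·(184/105))/(110272/11025) = 740/1723; c = (92·(184/105) − 4·40)/(110272/11025) = 210/1723.

m = 0.43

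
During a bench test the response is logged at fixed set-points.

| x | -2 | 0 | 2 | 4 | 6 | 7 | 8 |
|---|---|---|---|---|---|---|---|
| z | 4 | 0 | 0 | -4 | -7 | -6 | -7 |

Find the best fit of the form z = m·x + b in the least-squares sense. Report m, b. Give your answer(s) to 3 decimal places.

m = -1.106, b = 1.092

Normal-equation sums: Σx·x = 173, Σx = 25, Σ1 = 7.
Moment sums: Σx·z = -164, Σz = -20.
MᵀM·[m, b]ᵀ = Mᵀz becomes [[173, 25]; [25, 7]]·[m, b]ᵀ = [-164, -20]ᵀ.
det = 173·7 − 25² = 586.
m = ((-164)·7 − 25·(-20))/586 = -324/293; b = (173·(-20) − 25·(-164))/586 = 320/293.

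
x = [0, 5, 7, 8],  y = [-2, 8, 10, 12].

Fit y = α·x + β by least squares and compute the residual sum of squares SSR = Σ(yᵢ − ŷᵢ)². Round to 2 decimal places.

The normal system MᵀM·[α, β]ᵀ = Mᵀy is [[138, 20]; [20, 4]]·[α, β]ᵀ = [206, 28]ᵀ.
Eliminating β: 4·(row 1) − 20·(row 2) gives 152·α = 4·206 − 20·28 = 264, so α = 33/19.
Then β = (28 − 20·(33/19))/4 = -32/19.
Residuals: -6/19, 1, -9/19, -4/19; SSR = 26/19.

SSR = 1.37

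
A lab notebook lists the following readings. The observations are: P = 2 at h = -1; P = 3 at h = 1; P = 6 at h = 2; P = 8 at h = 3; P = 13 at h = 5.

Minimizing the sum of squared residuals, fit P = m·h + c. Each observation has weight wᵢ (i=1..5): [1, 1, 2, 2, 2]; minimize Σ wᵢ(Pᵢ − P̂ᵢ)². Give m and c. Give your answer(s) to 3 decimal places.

Setting ∂/∂m … = 0 gives: 78·m + 20·c = 203;  20·m + 8·c = 59.
(Σwᵢ·h·h = 78, Σwᵢ·h = 20, Σwᵢ·1 = 8, Σwᵢ·h·P = 203, Σwᵢ·P = 59.)
Determinant 78·8 − 20² = 224.
m = (203·8 − 20·59)/224 = 111/56; c = (78·59 − 20·203)/224 = 271/112.

m = 1.982, c = 2.420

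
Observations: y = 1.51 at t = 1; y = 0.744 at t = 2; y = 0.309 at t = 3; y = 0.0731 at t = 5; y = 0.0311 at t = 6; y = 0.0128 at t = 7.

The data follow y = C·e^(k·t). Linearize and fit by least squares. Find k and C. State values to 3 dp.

Linearized form: ln y = k·t + ln C. From the 6 transformed points,
Σt = 24.0000, Σ(t)² = 124.0000, Σln y = -11.5028, Σt·ln y = -68.1137.
Normal system: [[124.0000, 24.0000]; [24.0000, 6]]·[k, ln C]ᵀ = [-68.1137, -11.5028]ᵀ.
Δ = 124.0000·6 − (24.0000)² = 168.0000; k = (-68.1137·6 − 24.0000·-11.5028)/168.0000 = -0.78937, ln C = (124.0000·-11.5028 − 24.0000·-68.1137)/168.0000 = 1.24036, so C = exp(1.24036) = 3.45685.

k = -0.789, C = 3.457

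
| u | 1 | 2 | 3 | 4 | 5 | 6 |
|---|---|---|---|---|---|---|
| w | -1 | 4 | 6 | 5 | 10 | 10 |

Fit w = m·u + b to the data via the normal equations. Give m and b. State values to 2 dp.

The normal system MᵀM·[m, b]ᵀ = Mᵀw is [[91, 21]; [21, 6]]·[m, b]ᵀ = [155, 34]ᵀ.
Determinant 91·6 − 21² = 105.
m = (155·6 − 21·34)/105 = 72/35; b = (91·34 − 21·155)/105 = -23/15.

m = 2.06, b = -1.53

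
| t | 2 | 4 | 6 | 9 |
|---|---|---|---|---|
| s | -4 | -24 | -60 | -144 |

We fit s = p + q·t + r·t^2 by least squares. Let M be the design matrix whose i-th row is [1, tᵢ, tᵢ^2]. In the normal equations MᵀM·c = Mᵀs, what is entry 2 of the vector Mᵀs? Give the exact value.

-1760

Entry 2 ↔ basis t, so (Mᵀs)_{2} = Σᵢ (t)·sᵢ = (2)·(-4) + (4)·(-24) + (6)·(-60) + (9)·(-144) = -1760.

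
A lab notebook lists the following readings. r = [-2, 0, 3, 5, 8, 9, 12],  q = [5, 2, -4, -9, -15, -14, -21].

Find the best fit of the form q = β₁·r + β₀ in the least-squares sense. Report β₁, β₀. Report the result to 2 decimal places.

β₁ = -1.88, β₀ = 1.38

Sums needed: Σr·r = 327, Σr = 35, Σ1 = 7.
Moment sums: Σr·q = -565, Σq = -56.
det = 327·7 − 35² = 1064.
β₁ = ((-565)·7 − 35·(-56))/1064 = -15/8; β₀ = (327·(-56) − 35·(-565))/1064 = 11/8.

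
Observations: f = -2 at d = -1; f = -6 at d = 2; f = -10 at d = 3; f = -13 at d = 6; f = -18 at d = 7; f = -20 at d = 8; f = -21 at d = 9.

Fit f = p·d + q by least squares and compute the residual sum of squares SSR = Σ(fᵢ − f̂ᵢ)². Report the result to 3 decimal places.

SSR = 8.813

Setting ∂/∂p … = 0 gives: 244·p + 34·q = -593;  34·p + 7·q = -90.
Determinant 244·7 − 34² = 552.
p = ((-593)·7 − 34·(-90))/552 = -1091/552; q = (244·(-90) − 34·(-593))/552 = -899/276.
Residuals: -397/552, 167/138, -449/552, 146/69, -167/184, -257/276, 25/552; SSR = 4865/552.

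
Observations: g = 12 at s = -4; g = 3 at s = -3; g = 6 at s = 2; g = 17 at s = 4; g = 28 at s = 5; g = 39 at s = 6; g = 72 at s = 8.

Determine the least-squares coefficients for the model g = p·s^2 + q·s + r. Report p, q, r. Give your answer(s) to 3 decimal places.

p = 1.035, q = 0.866, r = -2.076

Setting ∂/∂p … = 0 gives: 6626·p + 834·q + 170·r = 7227;  834·p + 170·q + 18·r = 973;  170·p + 18·q + 7·r = 177.
Inverting the 3×3 Gram matrix, [p, q, r]ᵀ = [274353/265076, 229501/265076, -19656/9467]ᵀ.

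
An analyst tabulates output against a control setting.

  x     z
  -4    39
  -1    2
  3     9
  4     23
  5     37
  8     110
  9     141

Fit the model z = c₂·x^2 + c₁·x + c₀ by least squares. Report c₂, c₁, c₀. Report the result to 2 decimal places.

c₂ = 2.01, c₁ = -2.15, c₀ = -1.89

Entries of AᵀA: Σx^2·x^2 = 11876, Σx^2·x = 1392, Σx^2 = 212, Σx·x = 212, Σx = 24, Σ1 = 7.
Right-hand side: Σx^2·z = 20461, Σx·z = 2295, Σz = 361.
AᵀA·[c₂, c₁, c₀]ᵀ = Aᵀz becomes [[11876, 1392, 212]; [1392, 212, 24]; [212, 24, 7]]·[c₂, c₁, c₀]ᵀ = [20461, 2295, 361]ᵀ.
Solving the 3×3 system (Gaussian elimination) gives c₂ = 932143/464156, c₁ = -996519/464156, c₀ = -31314/16577.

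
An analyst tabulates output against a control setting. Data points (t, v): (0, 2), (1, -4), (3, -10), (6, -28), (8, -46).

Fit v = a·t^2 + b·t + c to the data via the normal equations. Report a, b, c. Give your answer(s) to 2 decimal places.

From the data, Σt^2·t^2 = 5474, Σt^2·t = 756, Σt^2 = 110, Σt·t = 110, Σt = 18, Σ1 = 5.
And Σt^2·v = -4046, Σt·v = -570, Σv = -86.
So AᵀA·[a, b, c]ᵀ = Aᵀv: [[5474, 756, 110]; [756, 110, 18]; [110, 18, 5]]·[a, b, c]ᵀ = [-4046, -570, -86]ᵀ.
Inverting the 3×3 Gram matrix, [a, b, c]ᵀ = [-1507/3517, -8259/3517, 2394/3517]ᵀ.

a = -0.43, b = -2.35, c = 0.68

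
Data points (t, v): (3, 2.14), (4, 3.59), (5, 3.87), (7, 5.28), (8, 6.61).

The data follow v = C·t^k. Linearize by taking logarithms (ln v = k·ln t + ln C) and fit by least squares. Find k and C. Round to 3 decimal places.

k = 1.045, C = 0.735

Taking logs, ln v = k·ln t + ln C, so regress ln v on ln t.
Σln t = 8.1197, Σ(ln t)² = 13.8297, Σln v = 6.9447, Σln t·ln v = 11.9508.
Equations: 13.8297·k + 8.1197·ln C = 11.9508;  8.1197·k + 5·ln C = 6.9447.
Slope k = (n·Σln t·ln v − Σln t·Σln v)/(n·Σ(ln t)² − (Σln t)²) = (5·11.9508 − 8.1197·6.9447)/3.2190 = 1.04527; ln C = (Σln v − k·Σln t)/n = -0.30851, so C = exp(-0.30851) = 0.73454.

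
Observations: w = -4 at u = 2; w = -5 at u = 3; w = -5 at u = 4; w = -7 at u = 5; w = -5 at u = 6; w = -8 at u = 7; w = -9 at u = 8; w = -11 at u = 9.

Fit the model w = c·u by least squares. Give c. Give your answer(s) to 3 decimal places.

c = -1.180

Entries of MᵀM: Σu·u = 284.
Right-hand side: Σu·w = -335.
MᵀM·[c]ᵀ = Mᵀw becomes [[284]]·[c]ᵀ = [-335]ᵀ.
c = (-335)/284 = -1.17958.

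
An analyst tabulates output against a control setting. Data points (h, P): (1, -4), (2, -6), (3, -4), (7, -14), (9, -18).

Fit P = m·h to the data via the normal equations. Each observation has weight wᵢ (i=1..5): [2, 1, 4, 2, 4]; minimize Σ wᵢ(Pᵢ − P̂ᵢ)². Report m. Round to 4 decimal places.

m = -1.9655

With design matrix M, MᵀWM = [[464]] and MᵀWP = [-912]ᵀ.
m = (-912)/464 = -1.96552.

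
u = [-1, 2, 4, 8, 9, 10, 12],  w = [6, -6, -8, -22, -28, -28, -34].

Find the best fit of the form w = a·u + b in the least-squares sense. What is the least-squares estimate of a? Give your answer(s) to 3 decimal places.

a = -3.086

Sums needed: Σu·u = 410, Σu = 44, Σ1 = 7.
And Σu·w = -1166, Σw = -120.
Eliminating b: 7·(row 1) − 44·(row 2) gives 934·a = 7·(-1166) − 44·(-120) = -2882, so a = -1441/467.
Then b = ((-120) − 44·(-1441/467))/7 = 1052/467.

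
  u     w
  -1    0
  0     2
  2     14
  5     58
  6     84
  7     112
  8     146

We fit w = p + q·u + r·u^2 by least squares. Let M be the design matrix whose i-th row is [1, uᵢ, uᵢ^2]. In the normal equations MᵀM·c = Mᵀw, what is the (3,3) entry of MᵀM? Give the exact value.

Row 3 ↔ basis u^2, column 3 ↔ basis u^2, so (MᵀM)_{3,3} = Σᵢ (u^2)·(u^2) = (1)·(1) + (0)·(0) + (4)·(4) + (25)·(25) + (36)·(36) + (49)·(49) + (64)·(64) = 8435.

8435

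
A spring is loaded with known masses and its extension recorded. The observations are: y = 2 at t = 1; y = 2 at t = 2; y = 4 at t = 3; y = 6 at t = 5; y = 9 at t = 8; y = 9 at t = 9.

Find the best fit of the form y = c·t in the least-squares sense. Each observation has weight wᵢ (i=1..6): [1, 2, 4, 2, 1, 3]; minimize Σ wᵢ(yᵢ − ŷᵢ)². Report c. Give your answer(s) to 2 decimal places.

Normal-equation sums: Σwᵢ·t·t = 402.
And Σwᵢ·t·y = 433.
So XᵀWX·[c]ᵀ = XᵀWy: [[402]]·[c]ᵀ = [433]ᵀ.
c = 433/402 = 1.07711.

c = 1.08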